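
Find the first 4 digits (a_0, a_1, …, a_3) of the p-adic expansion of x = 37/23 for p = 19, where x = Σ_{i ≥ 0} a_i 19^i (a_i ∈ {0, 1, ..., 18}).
(a_0, …, a_3) = (14, 1, 9, 2)

v_19(37/23) = 0 (numerator and denominator both coprime to 19), so x ∈ ℤ_19^×. Compute digits iteratively via a_i = x_i mod 19, x_{i+1} = (x_i − a_i)/19, with x_0 = x:
  x_0 = 37/23;  a_0 = 14;  x_1 = (x_0 − 14)/19 = -15/23
  x_1 = -15/23;  a_1 = 1;  x_2 = (x_1 − 1)/19 = -2/23
  x_2 = -2/23;  a_2 = 9;  x_3 = (x_2 − 9)/19 = -11/23
  x_3 = -11/23;  a_3 = 2;  x_4 = (x_3 − 2)/19 = -3/23
Digits: (14, 1, 9, 2).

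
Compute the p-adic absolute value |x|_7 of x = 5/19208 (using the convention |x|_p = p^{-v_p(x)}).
|5/19208|_7 = 2401

Step 1 — compute v_7(x) by factoring powers of 7 out of the numerator and denominator: v_7(5/19208) = -4. Step 2 — apply |x|_p = p^{-v_p(x)} = 7^{4} = 2401.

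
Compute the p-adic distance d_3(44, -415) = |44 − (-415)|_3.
d_3(44, -415) = 1/27

Step 1 — x − y = 44 − (-415) = 459. Step 2 — v_3(459) = 3 (factor: 459 = (3^3 · 17); the sign does not affect v_p). Step 3 — |x − y|_3 = 3^{-3} = 1/27.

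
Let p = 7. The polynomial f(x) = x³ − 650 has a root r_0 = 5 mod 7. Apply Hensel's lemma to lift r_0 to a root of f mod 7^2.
r_1 = 12 (mod 49)

Hensel: r_{i+1} = r_i − f(r_i)/f′(r_i) mod 7^{i+2}, where f′(x) = 3x². Iterate:
  r_0 = 5 (mod 7)
  r_1 = 12 (mod 49)
Final: r = 12 with f(r) ≡ 0 mod 7^2.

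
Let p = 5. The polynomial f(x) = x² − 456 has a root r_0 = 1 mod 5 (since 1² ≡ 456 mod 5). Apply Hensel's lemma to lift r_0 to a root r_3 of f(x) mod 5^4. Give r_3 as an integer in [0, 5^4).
r_3 = 491 (mod 625)

Hensel's recurrence: r_{i+1} = r_i − f(r_i)·(f′(r_i))^{-1} mod 5^{i+2}, with f′(x) = 2x. Iterate:
  r_0 = 1 (mod 5)
  r_1 = 16 (mod 25)
  r_2 = 116 (mod 125)
  r_3 = 491 (mod 625)
Final: r_3 = 491, and one checks f(r_3) ≡ 0 mod 5^4.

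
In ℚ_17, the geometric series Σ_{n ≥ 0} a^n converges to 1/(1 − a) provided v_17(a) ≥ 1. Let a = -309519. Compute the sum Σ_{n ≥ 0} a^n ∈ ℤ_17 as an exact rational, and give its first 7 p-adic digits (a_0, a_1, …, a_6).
Σ a^n = 1/(1 − a) = 1/309520;  first 7 digits = (1, 0, 0, 5, 13, 16, 7)

v_17(a) = 3 ≥ 1, so the series converges in ℤ_17 to 1/(1 − a) = 1/(1 − (-309519)) = 1/309520. Expand this rational in ℤ_17: compute digits iteratively via d_i = x_i mod 17, x_{i+1} = (x_i − d_i)/17. The first 7 digits are (1, 0, 0, 5, 13, 16, 7).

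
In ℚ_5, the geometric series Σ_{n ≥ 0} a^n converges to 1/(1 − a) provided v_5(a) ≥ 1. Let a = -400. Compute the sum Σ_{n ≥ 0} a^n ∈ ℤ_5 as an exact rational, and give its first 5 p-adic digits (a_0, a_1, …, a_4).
Σ a^n = 1/(1 − a) = 1/401;  first 5 digits = (1, 0, 4, 1, 0)

v_5(a) = 2 ≥ 1, so the series converges in ℤ_5 to 1/(1 − a) = 1/(1 − (-400)) = 1/401. Expand this rational in ℤ_5: compute digits iteratively via d_i = x_i mod 5, x_{i+1} = (x_i − d_i)/5. The first 5 digits are (1, 0, 4, 1, 0).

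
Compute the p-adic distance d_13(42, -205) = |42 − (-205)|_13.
d_13(42, -205) = 1/13

Step 1 — x − y = 42 − (-205) = 247. Step 2 — v_13(247) = 1 (factor: 247 = (13^1 · 19); the sign does not affect v_p). Step 3 — |x − y|_13 = 13^{-1} = 1/13.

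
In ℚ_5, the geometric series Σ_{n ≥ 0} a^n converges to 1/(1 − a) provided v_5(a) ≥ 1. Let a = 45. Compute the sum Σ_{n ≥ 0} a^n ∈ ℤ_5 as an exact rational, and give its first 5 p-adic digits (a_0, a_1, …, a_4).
Σ a^n = 1/(1 − a) = -1/44;  first 5 digits = (1, 4, 2, 0, 0)

v_5(a) = 1 ≥ 1, so the series converges in ℤ_5 to 1/(1 − a) = 1/(1 − 45) = -1/44. Expand this rational in ℤ_5: compute digits iteratively via d_i = x_i mod 5, x_{i+1} = (x_i − d_i)/5. The first 5 digits are (1, 4, 2, 0, 0).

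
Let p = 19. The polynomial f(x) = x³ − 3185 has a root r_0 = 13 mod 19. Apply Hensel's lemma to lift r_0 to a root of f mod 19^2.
r_1 = 89 (mod 361)

Hensel: r_{i+1} = r_i − f(r_i)/f′(r_i) mod 19^{i+2}, where f′(x) = 3x². Iterate:
  r_0 = 13 (mod 19)
  r_1 = 89 (mod 361)
Final: r = 89 with f(r) ≡ 0 mod 19^2.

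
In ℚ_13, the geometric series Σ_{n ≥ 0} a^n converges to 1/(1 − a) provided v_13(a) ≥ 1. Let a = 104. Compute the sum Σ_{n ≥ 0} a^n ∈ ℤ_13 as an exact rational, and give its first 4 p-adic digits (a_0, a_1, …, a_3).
Σ a^n = 1/(1 − a) = -1/103;  first 4 digits = (1, 8, 12, 9)

v_13(a) = 1 ≥ 1, so the series converges in ℤ_13 to 1/(1 − a) = 1/(1 − 104) = -1/103. Expand this rational in ℤ_13: compute digits iteratively via d_i = x_i mod 13, x_{i+1} = (x_i − d_i)/13. The first 4 digits are (1, 8, 12, 9).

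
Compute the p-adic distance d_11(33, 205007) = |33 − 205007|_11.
d_11(33, 205007) = 1/14641

Step 1 — x − y = 33 − 205007 = -204974. Step 2 — v_11(-204974) = 4 (factor: -204974 = −(11^4 · 14); the sign does not affect v_p). Step 3 — |x − y|_11 = 11^{-4} = 1/14641.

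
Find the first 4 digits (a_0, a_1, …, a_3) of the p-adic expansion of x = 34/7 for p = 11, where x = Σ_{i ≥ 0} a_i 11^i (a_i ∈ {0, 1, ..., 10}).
(a_0, …, a_3) = (8, 6, 1, 3)

v_11(34/7) = 0 (numerator and denominator both coprime to 11), so x ∈ ℤ_11^×. Compute digits iteratively via a_i = x_i mod 11, x_{i+1} = (x_i − a_i)/11, with x_0 = x:
  x_0 = 34/7;  a_0 = 8;  x_1 = (x_0 − 8)/11 = -2/7
  x_1 = -2/7;  a_1 = 6;  x_2 = (x_1 − 6)/11 = -4/7
  x_2 = -4/7;  a_2 = 1;  x_3 = (x_2 − 1)/11 = -1/7
  x_3 = -1/7;  a_3 = 3;  x_4 = (x_3 − 3)/11 = -2/7
Digits: (8, 6, 1, 3).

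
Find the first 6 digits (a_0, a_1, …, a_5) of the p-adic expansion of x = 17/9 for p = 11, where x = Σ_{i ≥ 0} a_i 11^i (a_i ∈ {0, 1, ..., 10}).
(a_0, …, a_5) = (8, 8, 9, 4, 2, 1)

v_11(17/9) = 0 (numerator and denominator both coprime to 11), so x ∈ ℤ_11^×. Compute digits iteratively via a_i = x_i mod 11, x_{i+1} = (x_i − a_i)/11, with x_0 = x:
  x_0 = 17/9;  a_0 = 8;  x_1 = (x_0 − 8)/11 = -5/9
  x_1 = -5/9;  a_1 = 8;  x_2 = (x_1 − 8)/11 = -7/9
  x_2 = -7/9;  a_2 = 9;  x_3 = (x_2 − 9)/11 = -8/9
  x_3 = -8/9;  a_3 = 4;  x_4 = (x_3 − 4)/11 = -4/9
  x_4 = -4/9;  a_4 = 2;  x_5 = (x_4 − 2)/11 = -2/9
  x_5 = -2/9;  a_5 = 1;  x_6 = (x_5 − 1)/11 = -1/9
Digits: (8, 8, 9, 4, 2, 1).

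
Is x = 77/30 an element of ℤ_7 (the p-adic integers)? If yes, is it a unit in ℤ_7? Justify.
x ∈ ℤ_7 but not a unit; v_7(x) = 1 > 0

ℤ_7 = {x ∈ ℚ_7 : v_7(x) ≥ 0} and ℤ_7^× = {x ∈ ℤ_7 : v_7(x) = 0}. Here v_7(77/30) = v_7(num) − v_7(den) = 1; compare against these criteria.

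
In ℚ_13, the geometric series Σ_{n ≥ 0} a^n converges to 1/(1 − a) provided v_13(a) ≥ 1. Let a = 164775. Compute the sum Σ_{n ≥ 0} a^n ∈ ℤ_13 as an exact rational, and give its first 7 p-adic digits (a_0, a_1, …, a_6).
Σ a^n = 1/(1 − a) = -1/164774;  first 7 digits = (1, 0, 0, 10, 5, 0, 9)

v_13(a) = 3 ≥ 1, so the series converges in ℤ_13 to 1/(1 − a) = 1/(1 − 164775) = -1/164774. Expand this rational in ℤ_13: compute digits iteratively via d_i = x_i mod 13, x_{i+1} = (x_i − d_i)/13. The first 7 digits are (1, 0, 0, 10, 5, 0, 9).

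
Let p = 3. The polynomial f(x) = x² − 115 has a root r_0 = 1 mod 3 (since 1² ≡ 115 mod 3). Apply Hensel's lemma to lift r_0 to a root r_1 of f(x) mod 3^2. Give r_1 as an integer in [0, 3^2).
r_1 = 4 (mod 9)

Hensel's recurrence: r_{i+1} = r_i − f(r_i)·(f′(r_i))^{-1} mod 3^{i+2}, with f′(x) = 2x. Iterate:
  r_0 = 1 (mod 3)
  r_1 = 4 (mod 9)
Final: r_1 = 4, and one checks f(r_1) ≡ 0 mod 3^2.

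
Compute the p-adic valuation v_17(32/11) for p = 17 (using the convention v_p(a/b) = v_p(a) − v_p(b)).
v_17(32/11) = 0

Factor powers of 17 from the numerator and denominator of the reduced fraction: 32 = 17^0 · 32 and 11 = 17^0 · 11. Apply v_p(a/b) = v_p(a) − v_p(b): v_17(32/11) = 0 − 0 = 0.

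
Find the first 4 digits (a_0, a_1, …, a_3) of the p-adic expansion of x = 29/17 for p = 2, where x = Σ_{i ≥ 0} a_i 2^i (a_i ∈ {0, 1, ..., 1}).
(a_0, …, a_3) = (1, 0, 1, 1)

v_2(29/17) = 0 (numerator and denominator both coprime to 2), so x ∈ ℤ_2^×. Compute digits iteratively via a_i = x_i mod 2, x_{i+1} = (x_i − a_i)/2, with x_0 = x:
  x_0 = 29/17;  a_0 = 1;  x_1 = (x_0 − 1)/2 = 6/17
  x_1 = 6/17;  a_1 = 0;  x_2 = (x_1 − 0)/2 = 3/17
  x_2 = 3/17;  a_2 = 1;  x_3 = (x_2 − 1)/2 = -7/17
  x_3 = -7/17;  a_3 = 1;  x_4 = (x_3 − 1)/2 = -12/17
Digits: (1, 0, 1, 1).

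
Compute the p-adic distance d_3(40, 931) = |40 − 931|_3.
d_3(40, 931) = 1/81

Step 1 — x − y = 40 − 931 = -891. Step 2 — v_3(-891) = 4 (factor: -891 = −(3^4 · 11); the sign does not affect v_p). Step 3 — |x − y|_3 = 3^{-4} = 1/81.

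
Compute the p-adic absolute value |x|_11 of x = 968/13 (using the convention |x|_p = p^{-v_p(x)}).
|968/13|_11 = 1/121

Step 1 — compute v_11(x) by factoring powers of 11 out of the numerator and denominator: v_11(968/13) = 2. Step 2 — apply |x|_p = p^{-v_p(x)} = 11^{-2} = 1/121.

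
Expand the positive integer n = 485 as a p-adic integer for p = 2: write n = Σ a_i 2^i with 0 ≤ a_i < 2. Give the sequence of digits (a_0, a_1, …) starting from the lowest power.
(a_0, a_1, …) = (1, 0, 1, 0, 0, 1, 1, 1, 1)

Repeated division by 2 gives the digits low-to-high: 485 = 1 + 1·2^2 + 1·2^5 + 1·2^6 + 1·2^7 + 1·2^8. Digit sequence: (1, 0, 1, 0, 0, 1, 1, 1, 1).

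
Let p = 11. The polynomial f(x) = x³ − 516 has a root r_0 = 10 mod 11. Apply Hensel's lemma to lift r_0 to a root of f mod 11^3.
r_2 = 736 (mod 1331)

Hensel: r_{i+1} = r_i − f(r_i)/f′(r_i) mod 11^{i+2}, where f′(x) = 3x². Iterate:
  r_0 = 10 (mod 11)
  r_1 = 10 (mod 121)
  r_2 = 736 (mod 1331)
Final: r = 736 with f(r) ≡ 0 mod 11^3.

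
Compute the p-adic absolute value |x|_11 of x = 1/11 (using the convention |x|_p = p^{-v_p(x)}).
|1/11|_11 = 11

Step 1 — compute v_11(x) by factoring powers of 11 out of the numerator and denominator: v_11(1/11) = -1. Step 2 — apply |x|_p = p^{-v_p(x)} = 11^{1} = 11.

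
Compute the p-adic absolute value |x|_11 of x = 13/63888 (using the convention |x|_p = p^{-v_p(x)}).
|13/63888|_11 = 1331

Step 1 — compute v_11(x) by factoring powers of 11 out of the numerator and denominator: v_11(13/63888) = -3. Step 2 — apply |x|_p = p^{-v_p(x)} = 11^{3} = 1331.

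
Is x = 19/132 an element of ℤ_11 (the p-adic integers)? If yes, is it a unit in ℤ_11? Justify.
x ∉ ℤ_11 (v_11(x) = -1 < 0)

ℤ_11 = {x ∈ ℚ_11 : v_11(x) ≥ 0} and ℤ_11^× = {x ∈ ℤ_11 : v_11(x) = 0}. Here v_11(19/132) = v_11(num) − v_11(den) = -1; compare against these criteria.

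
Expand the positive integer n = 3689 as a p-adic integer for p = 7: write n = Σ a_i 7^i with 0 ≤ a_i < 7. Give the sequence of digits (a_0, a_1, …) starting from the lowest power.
(a_0, a_1, …) = (0, 2, 5, 3, 1)

Repeated division by 7 gives the digits low-to-high: 3689 = 2·7^1 + 5·7^2 + 3·7^3 + 1·7^4. Digit sequence: (0, 2, 5, 3, 1).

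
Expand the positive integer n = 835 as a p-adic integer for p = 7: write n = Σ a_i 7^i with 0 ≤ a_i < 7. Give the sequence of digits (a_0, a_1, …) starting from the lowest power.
(a_0, a_1, …) = (2, 0, 3, 2)

Repeated division by 7 gives the digits low-to-high: 835 = 2 + 3·7^2 + 2·7^3. Digit sequence: (2, 0, 3, 2).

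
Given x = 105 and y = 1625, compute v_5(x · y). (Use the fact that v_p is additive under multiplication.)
v_5(170625) = 4

v_p(x) = 1 (factor: 105 = 5^1 · 21); v_p(y) = 3 (factor: 1625 = 5^3 · 13). Additivity: v_p(xy) = v_p(x) + v_p(y) = 1 + 3 = 4. (Direct check: xy = 170625 = 5^4 · (273).)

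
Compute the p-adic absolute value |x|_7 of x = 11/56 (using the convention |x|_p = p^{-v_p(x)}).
|11/56|_7 = 7

Step 1 — compute v_7(x) by factoring powers of 7 out of the numerator and denominator: v_7(11/56) = -1. Step 2 — apply |x|_p = p^{-v_p(x)} = 7^{1} = 7.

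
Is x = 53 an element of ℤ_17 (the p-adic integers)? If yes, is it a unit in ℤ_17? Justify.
x ∈ ℤ_17^× (unit); v_17(x) = 0

ℤ_17 = {x ∈ ℚ_17 : v_17(x) ≥ 0} and ℤ_17^× = {x ∈ ℤ_17 : v_17(x) = 0}. Here v_17(53) = v_17(num) − v_17(den) = 0; compare against these criteria.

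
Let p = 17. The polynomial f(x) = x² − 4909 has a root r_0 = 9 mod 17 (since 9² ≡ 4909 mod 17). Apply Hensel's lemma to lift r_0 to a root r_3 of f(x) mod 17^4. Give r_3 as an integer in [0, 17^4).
r_3 = 33448 (mod 83521)

Hensel's recurrence: r_{i+1} = r_i − f(r_i)·(f′(r_i))^{-1} mod 17^{i+2}, with f′(x) = 2x. Iterate:
  r_0 = 9 (mod 17)
  r_1 = 213 (mod 289)
  r_2 = 3970 (mod 4913)
  r_3 = 33448 (mod 83521)
Final: r_3 = 33448, and one checks f(r_3) ≡ 0 mod 17^4.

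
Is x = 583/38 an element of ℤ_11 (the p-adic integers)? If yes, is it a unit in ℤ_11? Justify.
x ∈ ℤ_11 but not a unit; v_11(x) = 1 > 0

ℤ_11 = {x ∈ ℚ_11 : v_11(x) ≥ 0} and ℤ_11^× = {x ∈ ℤ_11 : v_11(x) = 0}. Here v_11(583/38) = v_11(num) − v_11(den) = 1; compare against these criteria.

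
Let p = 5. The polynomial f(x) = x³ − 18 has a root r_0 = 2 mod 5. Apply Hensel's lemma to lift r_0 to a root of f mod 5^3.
r_2 = 32 (mod 125)

Hensel: r_{i+1} = r_i − f(r_i)/f′(r_i) mod 5^{i+2}, where f′(x) = 3x². Iterate:
  r_0 = 2 (mod 5)
  r_1 = 7 (mod 25)
  r_2 = 32 (mod 125)
Final: r = 32 with f(r) ≡ 0 mod 5^3.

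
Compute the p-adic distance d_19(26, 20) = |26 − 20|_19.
d_19(26, 20) = 1

Step 1 — x − y = 26 − 20 = 6. Step 2 — v_19(6) = 0 (factor: 6 = (19^0 · 6); the sign does not affect v_p). Step 3 — |x − y|_19 = 19^{0} = 1.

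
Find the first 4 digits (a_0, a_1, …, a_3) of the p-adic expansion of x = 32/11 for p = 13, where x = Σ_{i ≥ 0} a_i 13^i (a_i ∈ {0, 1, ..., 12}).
(a_0, …, a_3) = (10, 3, 8, 10)

v_13(32/11) = 0 (numerator and denominator both coprime to 13), so x ∈ ℤ_13^×. Compute digits iteratively via a_i = x_i mod 13, x_{i+1} = (x_i − a_i)/13, with x_0 = x:
  x_0 = 32/11;  a_0 = 10;  x_1 = (x_0 − 10)/13 = -6/11
  x_1 = -6/11;  a_1 = 3;  x_2 = (x_1 − 3)/13 = -3/11
  x_2 = -3/11;  a_2 = 8;  x_3 = (x_2 − 8)/13 = -7/11
  x_3 = -7/11;  a_3 = 10;  x_4 = (x_3 − 10)/13 = -9/11
Digits: (10, 3, 8, 10).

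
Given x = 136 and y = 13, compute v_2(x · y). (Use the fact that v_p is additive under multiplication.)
v_2(1768) = 3

v_p(x) = 3 (factor: 136 = 2^3 · 17); v_p(y) = 0 (factor: 13 = 2^0 · 13). Additivity: v_p(xy) = v_p(x) + v_p(y) = 3 + 0 = 3. (Direct check: xy = 1768 = 2^3 · (221).)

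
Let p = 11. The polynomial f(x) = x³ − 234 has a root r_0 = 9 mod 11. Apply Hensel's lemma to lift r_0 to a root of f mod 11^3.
r_2 = 240 (mod 1331)

Hensel: r_{i+1} = r_i − f(r_i)/f′(r_i) mod 11^{i+2}, where f′(x) = 3x². Iterate:
  r_0 = 9 (mod 11)
  r_1 = 119 (mod 121)
  r_2 = 240 (mod 1331)
Final: r = 240 with f(r) ≡ 0 mod 11^3.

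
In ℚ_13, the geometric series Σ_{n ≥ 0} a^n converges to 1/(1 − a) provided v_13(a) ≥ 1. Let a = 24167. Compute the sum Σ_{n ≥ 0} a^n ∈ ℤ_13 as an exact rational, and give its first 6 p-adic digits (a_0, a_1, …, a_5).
Σ a^n = 1/(1 − a) = -1/24166;  first 6 digits = (1, 0, 0, 11, 0, 0)

v_13(a) = 3 ≥ 1, so the series converges in ℤ_13 to 1/(1 − a) = 1/(1 − 24167) = -1/24166. Expand this rational in ℤ_13: compute digits iteratively via d_i = x_i mod 13, x_{i+1} = (x_i − d_i)/13. The first 6 digits are (1, 0, 0, 11, 0, 0).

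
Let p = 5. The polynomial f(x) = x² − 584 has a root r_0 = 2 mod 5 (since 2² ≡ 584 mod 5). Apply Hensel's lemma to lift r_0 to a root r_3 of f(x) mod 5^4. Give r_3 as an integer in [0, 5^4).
r_3 = 422 (mod 625)

Hensel's recurrence: r_{i+1} = r_i − f(r_i)·(f′(r_i))^{-1} mod 5^{i+2}, with f′(x) = 2x. Iterate:
  r_0 = 2 (mod 5)
  r_1 = 22 (mod 25)
  r_2 = 47 (mod 125)
  r_3 = 422 (mod 625)
Final: r_3 = 422, and one checks f(r_3) ≡ 0 mod 5^4.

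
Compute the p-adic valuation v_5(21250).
v_5(21250) = 4

v_5(n) is the largest exponent k such that 5^k divides n. Factor out: 21250 = 5^4 · 34. (Sign doesn't affect v_p.) So v_5(21250) = 4.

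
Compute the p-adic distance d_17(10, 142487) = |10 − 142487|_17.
d_17(10, 142487) = 1/4913

Step 1 — x − y = 10 − 142487 = -142477. Step 2 — v_17(-142477) = 3 (factor: -142477 = −(17^3 · 29); the sign does not affect v_p). Step 3 — |x − y|_17 = 17^{-3} = 1/4913.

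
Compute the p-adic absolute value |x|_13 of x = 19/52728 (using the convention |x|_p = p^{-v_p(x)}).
|19/52728|_13 = 2197

Step 1 — compute v_13(x) by factoring powers of 13 out of the numerator and denominator: v_13(19/52728) = -3. Step 2 — apply |x|_p = p^{-v_p(x)} = 13^{3} = 2197.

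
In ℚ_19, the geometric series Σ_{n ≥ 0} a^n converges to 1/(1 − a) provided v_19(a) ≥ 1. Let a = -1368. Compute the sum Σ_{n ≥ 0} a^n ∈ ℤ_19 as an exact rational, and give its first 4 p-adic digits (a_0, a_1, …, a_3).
Σ a^n = 1/(1 − a) = 1/1369;  first 4 digits = (1, 4, 12, 13)

v_19(a) = 1 ≥ 1, so the series converges in ℤ_19 to 1/(1 − a) = 1/(1 − (-1368)) = 1/1369. Expand this rational in ℤ_19: compute digits iteratively via d_i = x_i mod 19, x_{i+1} = (x_i − d_i)/19. The first 4 digits are (1, 4, 12, 13).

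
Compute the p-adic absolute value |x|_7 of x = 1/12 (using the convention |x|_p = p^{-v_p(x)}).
|1/12|_7 = 1

Step 1 — compute v_7(x) by factoring powers of 7 out of the numerator and denominator: v_7(1/12) = 0. Step 2 — apply |x|_p = p^{-v_p(x)} = 7^{0} = 1.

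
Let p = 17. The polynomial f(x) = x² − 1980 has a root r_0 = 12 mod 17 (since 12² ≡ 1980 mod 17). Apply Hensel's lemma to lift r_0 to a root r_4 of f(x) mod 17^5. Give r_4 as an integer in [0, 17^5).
r_4 = 1261718 (mod 1419857)

Hensel's recurrence: r_{i+1} = r_i − f(r_i)·(f′(r_i))^{-1} mod 17^{i+2}, with f′(x) = 2x. Iterate:
  r_0 = 12 (mod 17)
  r_1 = 233 (mod 289)
  r_2 = 3990 (mod 4913)
  r_3 = 8903 (mod 83521)
  r_4 = 1261718 (mod 1419857)
Final: r_4 = 1261718, and one checks f(r_4) ≡ 0 mod 17^5.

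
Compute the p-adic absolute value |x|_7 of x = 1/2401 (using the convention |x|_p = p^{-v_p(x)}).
|1/2401|_7 = 2401

Step 1 — compute v_7(x) by factoring powers of 7 out of the numerator and denominator: v_7(1/2401) = -4. Step 2 — apply |x|_p = p^{-v_p(x)} = 7^{4} = 2401.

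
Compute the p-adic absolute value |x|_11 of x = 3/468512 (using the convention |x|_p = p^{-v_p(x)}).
|3/468512|_11 = 14641

Step 1 — compute v_11(x) by factoring powers of 11 out of the numerator and denominator: v_11(3/468512) = -4. Step 2 — apply |x|_p = p^{-v_p(x)} = 11^{4} = 14641.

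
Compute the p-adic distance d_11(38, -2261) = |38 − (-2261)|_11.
d_11(38, -2261) = 1/121

Step 1 — x − y = 38 − (-2261) = 2299. Step 2 — v_11(2299) = 2 (factor: 2299 = (11^2 · 19); the sign does not affect v_p). Step 3 — |x − y|_11 = 11^{-2} = 1/121.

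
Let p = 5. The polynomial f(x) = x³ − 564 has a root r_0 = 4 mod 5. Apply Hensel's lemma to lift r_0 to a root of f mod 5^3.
r_2 = 4 (mod 125)

Hensel: r_{i+1} = r_i − f(r_i)/f′(r_i) mod 5^{i+2}, where f′(x) = 3x². Iterate:
  r_0 = 4 (mod 5)
  r_1 = 4 (mod 25)
  r_2 = 4 (mod 125)
Final: r = 4 with f(r) ≡ 0 mod 5^3.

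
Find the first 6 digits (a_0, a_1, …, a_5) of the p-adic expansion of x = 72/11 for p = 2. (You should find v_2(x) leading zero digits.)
(a_0, …, a_5) = (0, 0, 0, 1, 1, 0)

v_2(72/11) = 3, so a_0 = ... = a_2 = 0. Factor out: x = 2^3 · u with u = 9/11 a unit in ℤ_2. Expand u iteratively via a_{v+i} = u_i mod 2, u_{i+1} = (u_i − a_{v+i})/2:
  u_0 = 9/11;  a_3 = 1;  u_1 = (u_0 − 1)/2 = -1/11
  u_1 = -1/11;  a_4 = 1;  u_2 = (u_1 − 1)/2 = -6/11
  u_2 = -6/11;  a_5 = 0;  u_3 = (u_2 − 0)/2 = -3/11
Digits: (0, 0, 0, 1, 1, 0).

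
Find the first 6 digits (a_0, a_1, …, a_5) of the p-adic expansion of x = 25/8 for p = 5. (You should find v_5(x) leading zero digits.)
(a_0, …, a_5) = (0, 0, 2, 4, 1, 4)

v_5(25/8) = 2, so a_0 = ... = a_1 = 0. Factor out: x = 5^2 · u with u = 1/8 a unit in ℤ_5. Expand u iteratively via a_{v+i} = u_i mod 5, u_{i+1} = (u_i − a_{v+i})/5:
  u_0 = 1/8;  a_2 = 2;  u_1 = (u_0 − 2)/5 = -3/8
  u_1 = -3/8;  a_3 = 4;  u_2 = (u_1 − 4)/5 = -7/8
  u_2 = -7/8;  a_4 = 1;  u_3 = (u_2 − 1)/5 = -3/8
  u_3 = -3/8;  a_5 = 4;  u_4 = (u_3 − 4)/5 = -7/8
Digits: (0, 0, 2, 4, 1, 4).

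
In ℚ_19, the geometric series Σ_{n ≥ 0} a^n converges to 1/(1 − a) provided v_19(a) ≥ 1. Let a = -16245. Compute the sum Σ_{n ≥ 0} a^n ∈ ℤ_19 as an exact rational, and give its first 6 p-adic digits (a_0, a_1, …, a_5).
Σ a^n = 1/(1 − a) = 1/16246;  first 6 digits = (1, 0, 12, 16, 10, 11)

v_19(a) = 2 ≥ 1, so the series converges in ℤ_19 to 1/(1 − a) = 1/(1 − (-16245)) = 1/16246. Expand this rational in ℤ_19: compute digits iteratively via d_i = x_i mod 19, x_{i+1} = (x_i − d_i)/19. The first 6 digits are (1, 0, 12, 16, 10, 11).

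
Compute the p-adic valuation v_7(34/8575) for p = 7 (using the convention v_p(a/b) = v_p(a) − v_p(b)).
v_7(34/8575) = -3

Factor powers of 7 from the numerator and denominator of the reduced fraction: 34 = 7^0 · 34 and 8575 = 7^3 · 25. Apply v_p(a/b) = v_p(a) − v_p(b): v_7(34/8575) = 0 − 3 = -3.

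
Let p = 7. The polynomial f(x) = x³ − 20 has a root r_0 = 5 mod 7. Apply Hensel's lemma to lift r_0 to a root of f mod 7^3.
r_2 = 327 (mod 343)

Hensel: r_{i+1} = r_i − f(r_i)/f′(r_i) mod 7^{i+2}, where f′(x) = 3x². Iterate:
  r_0 = 5 (mod 7)
  r_1 = 33 (mod 49)
  r_2 = 327 (mod 343)
Final: r = 327 with f(r) ≡ 0 mod 7^3.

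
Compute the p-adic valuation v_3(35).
v_3(35) = 0

v_3(n) is the largest exponent k such that 3^k divides n. Factor out: 35 = 3^0 · 35. (Sign doesn't affect v_p.) So v_3(35) = 0.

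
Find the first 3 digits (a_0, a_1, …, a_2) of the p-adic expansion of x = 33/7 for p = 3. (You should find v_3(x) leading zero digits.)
(a_0, …, a_2) = (0, 2, 2)

v_3(33/7) = 1, so a_0 = ... = a_0 = 0. Factor out: x = 3^1 · u with u = 11/7 a unit in ℤ_3. Expand u iteratively via a_{v+i} = u_i mod 3, u_{i+1} = (u_i − a_{v+i})/3:
  u_0 = 11/7;  a_1 = 2;  u_1 = (u_0 − 2)/3 = -1/7
  u_1 = -1/7;  a_2 = 2;  u_2 = (u_1 − 2)/3 = -5/7
Digits: (0, 2, 2).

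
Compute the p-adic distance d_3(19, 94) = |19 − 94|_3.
d_3(19, 94) = 1/3

Step 1 — x − y = 19 − 94 = -75. Step 2 — v_3(-75) = 1 (factor: -75 = −(3^1 · 25); the sign does not affect v_p). Step 3 — |x − y|_3 = 3^{-1} = 1/3.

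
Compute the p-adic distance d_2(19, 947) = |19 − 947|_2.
d_2(19, 947) = 1/32

Step 1 — x − y = 19 − 947 = -928. Step 2 — v_2(-928) = 5 (factor: -928 = −(2^5 · 29); the sign does not affect v_p). Step 3 — |x − y|_2 = 2^{-5} = 1/32.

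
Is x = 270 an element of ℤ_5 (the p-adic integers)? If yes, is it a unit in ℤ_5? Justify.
x ∈ ℤ_5 but not a unit; v_5(x) = 1 > 0

ℤ_5 = {x ∈ ℚ_5 : v_5(x) ≥ 0} and ℤ_5^× = {x ∈ ℤ_5 : v_5(x) = 0}. Here v_5(270) = v_5(num) − v_5(den) = 1; compare against these criteria.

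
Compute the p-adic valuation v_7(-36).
v_7(-36) = 0

v_7(n) is the largest exponent k such that 7^k divides n. Factor out: -36 = -7^0 · 36. (Sign doesn't affect v_p.) So v_7(-36) = 0.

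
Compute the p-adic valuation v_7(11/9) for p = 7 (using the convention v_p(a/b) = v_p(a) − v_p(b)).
v_7(11/9) = 0

Factor powers of 7 from the numerator and denominator of the reduced fraction: 11 = 7^0 · 11 and 9 = 7^0 · 9. Apply v_p(a/b) = v_p(a) − v_p(b): v_7(11/9) = 0 − 0 = 0.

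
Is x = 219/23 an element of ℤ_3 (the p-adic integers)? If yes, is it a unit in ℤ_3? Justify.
x ∈ ℤ_3 but not a unit; v_3(x) = 1 > 0

ℤ_3 = {x ∈ ℚ_3 : v_3(x) ≥ 0} and ℤ_3^× = {x ∈ ℤ_3 : v_3(x) = 0}. Here v_3(219/23) = v_3(num) − v_3(den) = 1; compare against these criteria.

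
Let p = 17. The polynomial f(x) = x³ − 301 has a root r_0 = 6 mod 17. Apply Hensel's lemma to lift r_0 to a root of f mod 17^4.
r_3 = 56905 (mod 83521)

Hensel: r_{i+1} = r_i − f(r_i)/f′(r_i) mod 17^{i+2}, where f′(x) = 3x². Iterate:
  r_0 = 6 (mod 17)
  r_1 = 261 (mod 289)
  r_2 = 2862 (mod 4913)
  r_3 = 56905 (mod 83521)
Final: r = 56905 with f(r) ≡ 0 mod 17^4.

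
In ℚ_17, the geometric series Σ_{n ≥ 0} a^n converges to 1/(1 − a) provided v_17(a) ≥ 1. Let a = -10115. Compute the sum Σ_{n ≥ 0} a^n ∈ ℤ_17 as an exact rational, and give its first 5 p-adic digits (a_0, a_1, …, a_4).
Σ a^n = 1/(1 − a) = 1/10116;  first 5 digits = (1, 0, 16, 14, 0)

v_17(a) = 2 ≥ 1, so the series converges in ℤ_17 to 1/(1 − a) = 1/(1 − (-10115)) = 1/10116. Expand this rational in ℤ_17: compute digits iteratively via d_i = x_i mod 17, x_{i+1} = (x_i − d_i)/17. The first 5 digits are (1, 0, 16, 14, 0).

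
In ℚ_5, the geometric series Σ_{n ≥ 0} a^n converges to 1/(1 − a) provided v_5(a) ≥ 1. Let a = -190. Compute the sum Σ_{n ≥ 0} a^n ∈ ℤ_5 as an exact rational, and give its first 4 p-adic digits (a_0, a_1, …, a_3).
Σ a^n = 1/(1 − a) = 1/191;  first 4 digits = (1, 2, 1, 0)

v_5(a) = 1 ≥ 1, so the series converges in ℤ_5 to 1/(1 − a) = 1/(1 − (-190)) = 1/191. Expand this rational in ℤ_5: compute digits iteratively via d_i = x_i mod 5, x_{i+1} = (x_i − d_i)/5. The first 4 digits are (1, 2, 1, 0).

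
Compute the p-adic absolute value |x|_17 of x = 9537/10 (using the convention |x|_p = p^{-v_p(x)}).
|9537/10|_17 = 1/289

Step 1 — compute v_17(x) by factoring powers of 17 out of the numerator and denominator: v_17(9537/10) = 2. Step 2 — apply |x|_p = p^{-v_p(x)} = 17^{-2} = 1/289.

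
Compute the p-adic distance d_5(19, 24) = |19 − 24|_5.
d_5(19, 24) = 1/5

Step 1 — x − y = 19 − 24 = -5. Step 2 — v_5(-5) = 1 (factor: -5 = −(5^1 · 1); the sign does not affect v_p). Step 3 — |x − y|_5 = 5^{-1} = 1/5.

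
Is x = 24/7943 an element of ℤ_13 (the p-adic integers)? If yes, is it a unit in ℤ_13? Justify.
x ∉ ℤ_13 (v_13(x) = -2 < 0)

ℤ_13 = {x ∈ ℚ_13 : v_13(x) ≥ 0} and ℤ_13^× = {x ∈ ℤ_13 : v_13(x) = 0}. Here v_13(24/7943) = v_13(num) − v_13(den) = -2; compare against these criteria.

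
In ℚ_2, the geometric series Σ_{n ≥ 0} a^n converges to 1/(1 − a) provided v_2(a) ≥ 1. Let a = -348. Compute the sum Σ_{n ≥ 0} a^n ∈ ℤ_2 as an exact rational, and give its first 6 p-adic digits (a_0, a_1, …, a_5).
Σ a^n = 1/(1 − a) = 1/349;  first 6 digits = (1, 0, 1, 0, 1, 1)

v_2(a) = 2 ≥ 1, so the series converges in ℤ_2 to 1/(1 − a) = 1/(1 − (-348)) = 1/349. Expand this rational in ℤ_2: compute digits iteratively via d_i = x_i mod 2, x_{i+1} = (x_i − d_i)/2. The first 6 digits are (1, 0, 1, 0, 1, 1).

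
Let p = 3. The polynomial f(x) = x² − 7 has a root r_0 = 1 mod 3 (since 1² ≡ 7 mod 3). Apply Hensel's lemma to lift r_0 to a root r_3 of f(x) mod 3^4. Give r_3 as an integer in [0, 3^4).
r_3 = 13 (mod 81)

Hensel's recurrence: r_{i+1} = r_i − f(r_i)·(f′(r_i))^{-1} mod 3^{i+2}, with f′(x) = 2x. Iterate:
  r_0 = 1 (mod 3)
  r_1 = 4 (mod 9)
  r_2 = 13 (mod 27)
  r_3 = 13 (mod 81)
Final: r_3 = 13, and one checks f(r_3) ≡ 0 mod 3^4.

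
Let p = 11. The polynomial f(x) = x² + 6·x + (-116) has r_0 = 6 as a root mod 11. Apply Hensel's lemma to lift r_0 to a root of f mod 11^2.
r_1 = 116 (mod 121)

Hensel: r_{i+1} = r_i − f(r_i)·(f′(r_i))^{-1} mod 11^{i+2}, f′(x) = 2x + 6. Iterate:
  r_0 = 6 (mod 11)
  r_1 = 116 (mod 121)
Final: r = 116 satisfies f(r) ≡ 0 mod 11^2.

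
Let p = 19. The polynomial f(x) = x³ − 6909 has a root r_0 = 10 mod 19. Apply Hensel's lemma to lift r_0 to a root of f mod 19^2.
r_1 = 67 (mod 361)

Hensel: r_{i+1} = r_i − f(r_i)/f′(r_i) mod 19^{i+2}, where f′(x) = 3x². Iterate:
  r_0 = 10 (mod 19)
  r_1 = 67 (mod 361)
Final: r = 67 with f(r) ≡ 0 mod 19^2.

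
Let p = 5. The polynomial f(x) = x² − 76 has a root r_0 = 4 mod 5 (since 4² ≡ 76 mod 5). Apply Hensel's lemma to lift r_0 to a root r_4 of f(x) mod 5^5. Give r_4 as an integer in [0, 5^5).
r_4 = 274 (mod 3125)

Hensel's recurrence: r_{i+1} = r_i − f(r_i)·(f′(r_i))^{-1} mod 5^{i+2}, with f′(x) = 2x. Iterate:
  r_0 = 4 (mod 5)
  r_1 = 24 (mod 25)
  r_2 = 24 (mod 125)
  r_3 = 274 (mod 625)
  r_4 = 274 (mod 3125)
Final: r_4 = 274, and one checks f(r_4) ≡ 0 mod 5^5.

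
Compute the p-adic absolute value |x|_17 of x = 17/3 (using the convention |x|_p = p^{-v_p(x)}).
|17/3|_17 = 1/17

Step 1 — compute v_17(x) by factoring powers of 17 out of the numerator and denominator: v_17(17/3) = 1. Step 2 — apply |x|_p = p^{-v_p(x)} = 17^{-1} = 1/17.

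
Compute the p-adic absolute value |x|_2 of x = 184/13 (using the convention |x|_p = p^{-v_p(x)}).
|184/13|_2 = 1/8

Step 1 — compute v_2(x) by factoring powers of 2 out of the numerator and denominator: v_2(184/13) = 3. Step 2 — apply |x|_p = p^{-v_p(x)} = 2^{-3} = 1/8.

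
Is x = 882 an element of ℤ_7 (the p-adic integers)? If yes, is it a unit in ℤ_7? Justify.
x ∈ ℤ_7 but not a unit; v_7(x) = 2 > 0

ℤ_7 = {x ∈ ℚ_7 : v_7(x) ≥ 0} and ℤ_7^× = {x ∈ ℤ_7 : v_7(x) = 0}. Here v_7(882) = v_7(num) − v_7(den) = 2; compare against these criteria.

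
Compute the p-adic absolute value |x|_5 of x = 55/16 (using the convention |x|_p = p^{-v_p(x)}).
|55/16|_5 = 1/5

Step 1 — compute v_5(x) by factoring powers of 5 out of the numerator and denominator: v_5(55/16) = 1. Step 2 — apply |x|_p = p^{-v_p(x)} = 5^{-1} = 1/5.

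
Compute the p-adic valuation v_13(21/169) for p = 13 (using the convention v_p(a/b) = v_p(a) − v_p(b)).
v_13(21/169) = -2

Factor powers of 13 from the numerator and denominator of the reduced fraction: 21 = 13^0 · 21 and 169 = 13^2 · 1. Apply v_p(a/b) = v_p(a) − v_p(b): v_13(21/169) = 0 − 2 = -2.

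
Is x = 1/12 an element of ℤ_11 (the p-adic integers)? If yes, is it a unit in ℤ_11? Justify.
x ∈ ℤ_11^× (unit); v_11(x) = 0

ℤ_11 = {x ∈ ℚ_11 : v_11(x) ≥ 0} and ℤ_11^× = {x ∈ ℤ_11 : v_11(x) = 0}. Here v_11(1/12) = v_11(num) − v_11(den) = 0; compare against these criteria.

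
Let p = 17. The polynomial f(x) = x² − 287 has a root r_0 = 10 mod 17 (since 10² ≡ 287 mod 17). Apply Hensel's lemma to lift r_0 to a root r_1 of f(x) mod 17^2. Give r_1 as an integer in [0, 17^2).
r_1 = 265 (mod 289)

Hensel's recurrence: r_{i+1} = r_i − f(r_i)·(f′(r_i))^{-1} mod 17^{i+2}, with f′(x) = 2x. Iterate:
  r_0 = 10 (mod 17)
  r_1 = 265 (mod 289)
Final: r_1 = 265, and one checks f(r_1) ≡ 0 mod 17^2.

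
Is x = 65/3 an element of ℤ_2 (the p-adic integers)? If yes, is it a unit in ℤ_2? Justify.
x ∈ ℤ_2^× (unit); v_2(x) = 0

ℤ_2 = {x ∈ ℚ_2 : v_2(x) ≥ 0} and ℤ_2^× = {x ∈ ℤ_2 : v_2(x) = 0}. Here v_2(65/3) = v_2(num) − v_2(den) = 0; compare against these criteria.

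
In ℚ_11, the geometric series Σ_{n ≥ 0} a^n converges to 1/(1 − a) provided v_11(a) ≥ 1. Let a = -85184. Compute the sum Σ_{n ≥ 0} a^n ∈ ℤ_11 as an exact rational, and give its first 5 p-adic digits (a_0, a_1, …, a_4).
Σ a^n = 1/(1 − a) = 1/85185;  first 5 digits = (1, 0, 0, 2, 5)

v_11(a) = 3 ≥ 1, so the series converges in ℤ_11 to 1/(1 − a) = 1/(1 − (-85184)) = 1/85185. Expand this rational in ℤ_11: compute digits iteratively via d_i = x_i mod 11, x_{i+1} = (x_i − d_i)/11. The first 5 digits are (1, 0, 0, 2, 5).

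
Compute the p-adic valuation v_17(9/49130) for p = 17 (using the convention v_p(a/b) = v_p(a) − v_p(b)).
v_17(9/49130) = -3

Factor powers of 17 from the numerator and denominator of the reduced fraction: 9 = 17^0 · 9 and 49130 = 17^3 · 10. Apply v_p(a/b) = v_p(a) − v_p(b): v_17(9/49130) = 0 − 3 = -3.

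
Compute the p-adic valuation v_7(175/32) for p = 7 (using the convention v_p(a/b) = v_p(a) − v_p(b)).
v_7(175/32) = 1

Factor powers of 7 from the numerator and denominator of the reduced fraction: 175 = 7^1 · 25 and 32 = 7^0 · 32. Apply v_p(a/b) = v_p(a) − v_p(b): v_7(175/32) = 1 − 0 = 1.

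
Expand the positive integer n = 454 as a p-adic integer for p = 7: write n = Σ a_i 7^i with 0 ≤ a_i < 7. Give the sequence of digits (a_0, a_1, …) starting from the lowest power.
(a_0, a_1, …) = (6, 1, 2, 1)

Repeated division by 7 gives the digits low-to-high: 454 = 6 + 1·7^1 + 2·7^2 + 1·7^3. Digit sequence: (6, 1, 2, 1).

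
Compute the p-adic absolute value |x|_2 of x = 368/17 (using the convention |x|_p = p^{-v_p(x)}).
|368/17|_2 = 1/16

Step 1 — compute v_2(x) by factoring powers of 2 out of the numerator and denominator: v_2(368/17) = 4. Step 2 — apply |x|_p = p^{-v_p(x)} = 2^{-4} = 1/16.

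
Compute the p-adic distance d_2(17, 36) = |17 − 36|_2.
d_2(17, 36) = 1

Step 1 — x − y = 17 − 36 = -19. Step 2 — v_2(-19) = 0 (factor: -19 = −(2^0 · 19); the sign does not affect v_p). Step 3 — |x − y|_2 = 2^{0} = 1.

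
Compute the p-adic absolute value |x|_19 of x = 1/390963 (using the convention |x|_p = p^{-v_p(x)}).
|1/390963|_19 = 130321

Step 1 — compute v_19(x) by factoring powers of 19 out of the numerator and denominator: v_19(1/390963) = -4. Step 2 — apply |x|_p = p^{-v_p(x)} = 19^{4} = 130321.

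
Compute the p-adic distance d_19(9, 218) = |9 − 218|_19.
d_19(9, 218) = 1/19

Step 1 — x − y = 9 − 218 = -209. Step 2 — v_19(-209) = 1 (factor: -209 = −(19^1 · 11); the sign does not affect v_p). Step 3 — |x − y|_19 = 19^{-1} = 1/19.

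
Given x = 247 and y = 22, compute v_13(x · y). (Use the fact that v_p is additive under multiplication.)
v_13(5434) = 1

v_p(x) = 1 (factor: 247 = 13^1 · 19); v_p(y) = 0 (factor: 22 = 13^0 · 22). Additivity: v_p(xy) = v_p(x) + v_p(y) = 1 + 0 = 1. (Direct check: xy = 5434 = 13^1 · (418).)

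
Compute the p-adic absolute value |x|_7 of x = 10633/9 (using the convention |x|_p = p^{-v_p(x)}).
|10633/9|_7 = 1/343

Step 1 — compute v_7(x) by factoring powers of 7 out of the numerator and denominator: v_7(10633/9) = 3. Step 2 — apply |x|_p = p^{-v_p(x)} = 7^{-3} = 1/343.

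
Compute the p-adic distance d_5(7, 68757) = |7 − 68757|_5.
d_5(7, 68757) = 1/3125

Step 1 — x − y = 7 − 68757 = -68750. Step 2 — v_5(-68750) = 5 (factor: -68750 = −(5^5 · 22); the sign does not affect v_p). Step 3 — |x − y|_5 = 5^{-5} = 1/3125.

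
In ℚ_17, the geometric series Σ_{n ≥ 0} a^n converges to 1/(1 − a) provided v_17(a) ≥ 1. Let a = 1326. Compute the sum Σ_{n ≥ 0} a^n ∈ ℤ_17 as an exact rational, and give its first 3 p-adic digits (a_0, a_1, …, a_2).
Σ a^n = 1/(1 − a) = -1/1325;  first 3 digits = (1, 10, 2)

v_17(a) = 1 ≥ 1, so the series converges in ℤ_17 to 1/(1 − a) = 1/(1 − 1326) = -1/1325. Expand this rational in ℤ_17: compute digits iteratively via d_i = x_i mod 17, x_{i+1} = (x_i − d_i)/17. The first 3 digits are (1, 10, 2).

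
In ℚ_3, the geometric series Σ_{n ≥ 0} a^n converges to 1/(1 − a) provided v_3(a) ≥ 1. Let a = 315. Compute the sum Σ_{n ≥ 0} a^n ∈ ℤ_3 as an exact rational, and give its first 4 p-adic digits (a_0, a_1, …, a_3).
Σ a^n = 1/(1 − a) = -1/314;  first 4 digits = (1, 0, 2, 2)

v_3(a) = 2 ≥ 1, so the series converges in ℤ_3 to 1/(1 − a) = 1/(1 − 315) = -1/314. Expand this rational in ℤ_3: compute digits iteratively via d_i = x_i mod 3, x_{i+1} = (x_i − d_i)/3. The first 4 digits are (1, 0, 2, 2).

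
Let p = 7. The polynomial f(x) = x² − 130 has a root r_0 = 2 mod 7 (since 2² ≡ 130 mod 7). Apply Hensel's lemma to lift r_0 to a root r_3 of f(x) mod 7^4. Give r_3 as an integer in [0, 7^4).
r_3 = 1479 (mod 2401)

Hensel's recurrence: r_{i+1} = r_i − f(r_i)·(f′(r_i))^{-1} mod 7^{i+2}, with f′(x) = 2x. Iterate:
  r_0 = 2 (mod 7)
  r_1 = 9 (mod 49)
  r_2 = 107 (mod 343)
  r_3 = 1479 (mod 2401)
Final: r_3 = 1479, and one checks f(r_3) ≡ 0 mod 7^4.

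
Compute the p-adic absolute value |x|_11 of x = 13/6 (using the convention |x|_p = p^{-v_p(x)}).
|13/6|_11 = 1

Step 1 — compute v_11(x) by factoring powers of 11 out of the numerator and denominator: v_11(13/6) = 0. Step 2 — apply |x|_p = p^{-v_p(x)} = 11^{0} = 1.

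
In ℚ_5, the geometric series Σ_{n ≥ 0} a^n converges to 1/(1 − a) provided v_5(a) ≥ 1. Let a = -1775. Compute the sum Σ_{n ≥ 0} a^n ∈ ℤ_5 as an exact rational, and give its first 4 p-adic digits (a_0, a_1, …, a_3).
Σ a^n = 1/(1 − a) = 1/1776;  first 4 digits = (1, 0, 4, 0)

v_5(a) = 2 ≥ 1, so the series converges in ℤ_5 to 1/(1 − a) = 1/(1 − (-1775)) = 1/1776. Expand this rational in ℤ_5: compute digits iteratively via d_i = x_i mod 5, x_{i+1} = (x_i − d_i)/5. The first 4 digits are (1, 0, 4, 0).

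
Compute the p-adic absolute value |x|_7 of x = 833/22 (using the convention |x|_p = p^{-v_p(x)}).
|833/22|_7 = 1/49

Step 1 — compute v_7(x) by factoring powers of 7 out of the numerator and denominator: v_7(833/22) = 2. Step 2 — apply |x|_p = p^{-v_p(x)} = 7^{-2} = 1/49.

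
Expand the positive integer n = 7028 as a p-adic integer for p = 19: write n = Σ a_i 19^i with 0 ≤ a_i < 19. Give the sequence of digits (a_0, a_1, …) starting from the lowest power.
(a_0, a_1, …) = (17, 8, 0, 1)

Repeated division by 19 gives the digits low-to-high: 7028 = 17 + 8·19^1 + 1·19^3. Digit sequence: (17, 8, 0, 1).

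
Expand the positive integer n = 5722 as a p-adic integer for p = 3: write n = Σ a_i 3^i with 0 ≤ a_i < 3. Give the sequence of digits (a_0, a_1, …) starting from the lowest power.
(a_0, a_1, …) = (1, 2, 2, 1, 1, 2, 1, 2)

Repeated division by 3 gives the digits low-to-high: 5722 = 1 + 2·3^1 + 2·3^2 + 1·3^3 + 1·3^4 + 2·3^5 + 1·3^6 + 2·3^7. Digit sequence: (1, 2, 2, 1, 1, 2, 1, 2).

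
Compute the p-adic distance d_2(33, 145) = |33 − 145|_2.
d_2(33, 145) = 1/16

Step 1 — x − y = 33 − 145 = -112. Step 2 — v_2(-112) = 4 (factor: -112 = −(2^4 · 7); the sign does not affect v_p). Step 3 — |x − y|_2 = 2^{-4} = 1/16.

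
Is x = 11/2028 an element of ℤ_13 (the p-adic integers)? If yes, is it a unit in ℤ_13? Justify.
x ∉ ℤ_13 (v_13(x) = -2 < 0)

ℤ_13 = {x ∈ ℚ_13 : v_13(x) ≥ 0} and ℤ_13^× = {x ∈ ℤ_13 : v_13(x) = 0}. Here v_13(11/2028) = v_13(num) − v_13(den) = -2; compare against these criteria.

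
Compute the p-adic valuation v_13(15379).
v_13(15379) = 3

v_13(n) is the largest exponent k such that 13^k divides n. Factor out: 15379 = 13^3 · 7. (Sign doesn't affect v_p.) So v_13(15379) = 3.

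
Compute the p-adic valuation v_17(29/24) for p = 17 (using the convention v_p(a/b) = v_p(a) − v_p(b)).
v_17(29/24) = 0

Factor powers of 17 from the numerator and denominator of the reduced fraction: 29 = 17^0 · 29 and 24 = 17^0 · 24. Apply v_p(a/b) = v_p(a) − v_p(b): v_17(29/24) = 0 − 0 = 0.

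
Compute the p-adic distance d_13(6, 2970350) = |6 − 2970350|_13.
d_13(6, 2970350) = 1/371293

Step 1 — x − y = 6 − 2970350 = -2970344. Step 2 — v_13(-2970344) = 5 (factor: -2970344 = −(13^5 · 8); the sign does not affect v_p). Step 3 — |x − y|_13 = 13^{-5} = 1/371293.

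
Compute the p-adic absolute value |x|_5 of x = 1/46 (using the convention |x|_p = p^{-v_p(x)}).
|1/46|_5 = 1

Step 1 — compute v_5(x) by factoring powers of 5 out of the numerator and denominator: v_5(1/46) = 0. Step 2 — apply |x|_p = p^{-v_p(x)} = 5^{0} = 1.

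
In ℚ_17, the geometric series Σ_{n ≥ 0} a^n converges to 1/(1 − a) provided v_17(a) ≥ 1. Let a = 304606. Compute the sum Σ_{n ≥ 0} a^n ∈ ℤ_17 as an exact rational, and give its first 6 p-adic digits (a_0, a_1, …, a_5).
Σ a^n = 1/(1 − a) = -1/304605;  first 6 digits = (1, 0, 0, 11, 3, 0)

v_17(a) = 3 ≥ 1, so the series converges in ℤ_17 to 1/(1 − a) = 1/(1 − 304606) = -1/304605. Expand this rational in ℤ_17: compute digits iteratively via d_i = x_i mod 17, x_{i+1} = (x_i − d_i)/17. The first 6 digits are (1, 0, 0, 11, 3, 0).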